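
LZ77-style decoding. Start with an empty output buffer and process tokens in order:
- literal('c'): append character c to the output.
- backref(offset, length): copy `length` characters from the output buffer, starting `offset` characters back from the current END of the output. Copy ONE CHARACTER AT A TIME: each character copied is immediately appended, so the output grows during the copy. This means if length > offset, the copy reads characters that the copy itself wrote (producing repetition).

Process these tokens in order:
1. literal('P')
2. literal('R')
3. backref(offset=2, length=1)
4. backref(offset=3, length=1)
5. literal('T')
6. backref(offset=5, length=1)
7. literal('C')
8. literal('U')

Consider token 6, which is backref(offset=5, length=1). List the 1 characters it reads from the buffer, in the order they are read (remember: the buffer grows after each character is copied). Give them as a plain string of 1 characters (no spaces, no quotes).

Token 1: literal('P'). Output: "P"
Token 2: literal('R'). Output: "PR"
Token 3: backref(off=2, len=1). Copied 'P' from pos 0. Output: "PRP"
Token 4: backref(off=3, len=1). Copied 'P' from pos 0. Output: "PRPP"
Token 5: literal('T'). Output: "PRPPT"
Token 6: backref(off=5, len=1). Buffer before: "PRPPT" (len 5)
  byte 1: read out[0]='P', append. Buffer now: "PRPPTP"

Answer: P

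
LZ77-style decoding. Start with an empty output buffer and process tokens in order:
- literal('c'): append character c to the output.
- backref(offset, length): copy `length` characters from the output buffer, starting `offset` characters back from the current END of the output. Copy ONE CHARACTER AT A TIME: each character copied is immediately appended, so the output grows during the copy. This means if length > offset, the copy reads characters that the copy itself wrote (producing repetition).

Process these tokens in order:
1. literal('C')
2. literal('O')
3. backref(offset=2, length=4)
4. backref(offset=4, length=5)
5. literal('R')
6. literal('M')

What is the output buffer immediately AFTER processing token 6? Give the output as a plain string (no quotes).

Token 1: literal('C'). Output: "C"
Token 2: literal('O'). Output: "CO"
Token 3: backref(off=2, len=4) (overlapping!). Copied 'COCO' from pos 0. Output: "COCOCO"
Token 4: backref(off=4, len=5) (overlapping!). Copied 'COCOC' from pos 2. Output: "COCOCOCOCOC"
Token 5: literal('R'). Output: "COCOCOCOCOCR"
Token 6: literal('M'). Output: "COCOCOCOCOCRM"

Answer: COCOCOCOCOCRM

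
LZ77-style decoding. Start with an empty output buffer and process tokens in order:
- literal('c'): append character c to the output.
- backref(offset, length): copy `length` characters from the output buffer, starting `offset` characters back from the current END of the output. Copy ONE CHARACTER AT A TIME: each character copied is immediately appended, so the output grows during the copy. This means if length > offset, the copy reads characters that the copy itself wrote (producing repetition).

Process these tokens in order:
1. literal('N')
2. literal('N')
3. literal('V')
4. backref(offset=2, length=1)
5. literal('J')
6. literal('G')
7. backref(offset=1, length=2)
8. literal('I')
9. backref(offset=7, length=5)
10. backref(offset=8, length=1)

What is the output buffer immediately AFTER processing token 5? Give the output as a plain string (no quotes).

Answer: NNVNJ

Derivation:
Token 1: literal('N'). Output: "N"
Token 2: literal('N'). Output: "NN"
Token 3: literal('V'). Output: "NNV"
Token 4: backref(off=2, len=1). Copied 'N' from pos 1. Output: "NNVN"
Token 5: literal('J'). Output: "NNVNJ"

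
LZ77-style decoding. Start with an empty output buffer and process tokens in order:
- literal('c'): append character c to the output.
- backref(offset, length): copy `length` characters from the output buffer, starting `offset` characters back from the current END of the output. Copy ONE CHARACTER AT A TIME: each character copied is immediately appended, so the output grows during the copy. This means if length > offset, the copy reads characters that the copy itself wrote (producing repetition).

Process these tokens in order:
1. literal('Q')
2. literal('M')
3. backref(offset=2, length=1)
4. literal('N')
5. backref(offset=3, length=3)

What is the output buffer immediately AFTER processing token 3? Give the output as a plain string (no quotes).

Answer: QMQ

Derivation:
Token 1: literal('Q'). Output: "Q"
Token 2: literal('M'). Output: "QM"
Token 3: backref(off=2, len=1). Copied 'Q' from pos 0. Output: "QMQ"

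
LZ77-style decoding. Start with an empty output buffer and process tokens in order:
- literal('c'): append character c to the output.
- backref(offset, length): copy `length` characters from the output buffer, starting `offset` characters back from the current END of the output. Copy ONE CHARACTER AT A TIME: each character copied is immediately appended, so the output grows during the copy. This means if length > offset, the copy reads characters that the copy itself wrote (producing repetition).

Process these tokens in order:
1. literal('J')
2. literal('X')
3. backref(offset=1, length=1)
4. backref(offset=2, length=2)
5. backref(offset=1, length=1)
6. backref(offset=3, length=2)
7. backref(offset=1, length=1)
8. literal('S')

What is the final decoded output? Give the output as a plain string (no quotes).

Token 1: literal('J'). Output: "J"
Token 2: literal('X'). Output: "JX"
Token 3: backref(off=1, len=1). Copied 'X' from pos 1. Output: "JXX"
Token 4: backref(off=2, len=2). Copied 'XX' from pos 1. Output: "JXXXX"
Token 5: backref(off=1, len=1). Copied 'X' from pos 4. Output: "JXXXXX"
Token 6: backref(off=3, len=2). Copied 'XX' from pos 3. Output: "JXXXXXXX"
Token 7: backref(off=1, len=1). Copied 'X' from pos 7. Output: "JXXXXXXXX"
Token 8: literal('S'). Output: "JXXXXXXXXS"

Answer: JXXXXXXXXS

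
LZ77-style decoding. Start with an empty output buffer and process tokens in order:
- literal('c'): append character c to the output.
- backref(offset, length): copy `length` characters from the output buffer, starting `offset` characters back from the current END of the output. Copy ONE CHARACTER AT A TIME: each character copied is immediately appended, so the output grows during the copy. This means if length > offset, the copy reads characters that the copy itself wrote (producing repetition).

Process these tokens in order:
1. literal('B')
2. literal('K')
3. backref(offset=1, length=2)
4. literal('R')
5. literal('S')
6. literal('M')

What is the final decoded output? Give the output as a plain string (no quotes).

Token 1: literal('B'). Output: "B"
Token 2: literal('K'). Output: "BK"
Token 3: backref(off=1, len=2) (overlapping!). Copied 'KK' from pos 1. Output: "BKKK"
Token 4: literal('R'). Output: "BKKKR"
Token 5: literal('S'). Output: "BKKKRS"
Token 6: literal('M'). Output: "BKKKRSM"

Answer: BKKKRSM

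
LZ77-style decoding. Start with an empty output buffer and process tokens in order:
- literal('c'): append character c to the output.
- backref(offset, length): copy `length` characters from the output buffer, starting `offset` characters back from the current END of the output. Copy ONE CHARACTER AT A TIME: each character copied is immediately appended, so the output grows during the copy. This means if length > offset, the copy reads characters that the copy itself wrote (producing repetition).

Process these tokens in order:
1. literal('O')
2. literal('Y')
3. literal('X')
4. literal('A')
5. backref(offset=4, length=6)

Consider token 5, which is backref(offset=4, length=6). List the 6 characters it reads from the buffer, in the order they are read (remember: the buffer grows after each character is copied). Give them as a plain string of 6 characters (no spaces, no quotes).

Answer: OYXAOY

Derivation:
Token 1: literal('O'). Output: "O"
Token 2: literal('Y'). Output: "OY"
Token 3: literal('X'). Output: "OYX"
Token 4: literal('A'). Output: "OYXA"
Token 5: backref(off=4, len=6). Buffer before: "OYXA" (len 4)
  byte 1: read out[0]='O', append. Buffer now: "OYXAO"
  byte 2: read out[1]='Y', append. Buffer now: "OYXAOY"
  byte 3: read out[2]='X', append. Buffer now: "OYXAOYX"
  byte 4: read out[3]='A', append. Buffer now: "OYXAOYXA"
  byte 5: read out[4]='O', append. Buffer now: "OYXAOYXAO"
  byte 6: read out[5]='Y', append. Buffer now: "OYXAOYXAOY"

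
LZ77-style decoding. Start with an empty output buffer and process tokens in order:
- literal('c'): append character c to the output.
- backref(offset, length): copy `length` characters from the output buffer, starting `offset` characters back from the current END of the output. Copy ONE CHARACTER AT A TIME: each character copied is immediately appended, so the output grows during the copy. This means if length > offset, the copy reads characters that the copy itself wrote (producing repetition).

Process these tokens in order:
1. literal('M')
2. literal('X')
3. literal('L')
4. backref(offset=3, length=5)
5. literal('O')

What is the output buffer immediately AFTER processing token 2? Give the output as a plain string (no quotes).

Token 1: literal('M'). Output: "M"
Token 2: literal('X'). Output: "MX"

Answer: MX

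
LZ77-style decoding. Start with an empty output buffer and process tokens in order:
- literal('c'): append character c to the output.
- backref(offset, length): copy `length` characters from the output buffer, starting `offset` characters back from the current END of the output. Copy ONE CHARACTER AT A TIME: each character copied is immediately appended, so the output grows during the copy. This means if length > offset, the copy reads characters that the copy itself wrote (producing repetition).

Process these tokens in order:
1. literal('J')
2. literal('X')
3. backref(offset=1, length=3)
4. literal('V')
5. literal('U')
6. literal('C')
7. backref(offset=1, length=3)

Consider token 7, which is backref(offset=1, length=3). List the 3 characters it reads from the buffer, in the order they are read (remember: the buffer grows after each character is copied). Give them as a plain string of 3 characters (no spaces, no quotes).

Answer: CCC

Derivation:
Token 1: literal('J'). Output: "J"
Token 2: literal('X'). Output: "JX"
Token 3: backref(off=1, len=3) (overlapping!). Copied 'XXX' from pos 1. Output: "JXXXX"
Token 4: literal('V'). Output: "JXXXXV"
Token 5: literal('U'). Output: "JXXXXVU"
Token 6: literal('C'). Output: "JXXXXVUC"
Token 7: backref(off=1, len=3). Buffer before: "JXXXXVUC" (len 8)
  byte 1: read out[7]='C', append. Buffer now: "JXXXXVUCC"
  byte 2: read out[8]='C', append. Buffer now: "JXXXXVUCCC"
  byte 3: read out[9]='C', append. Buffer now: "JXXXXVUCCCC"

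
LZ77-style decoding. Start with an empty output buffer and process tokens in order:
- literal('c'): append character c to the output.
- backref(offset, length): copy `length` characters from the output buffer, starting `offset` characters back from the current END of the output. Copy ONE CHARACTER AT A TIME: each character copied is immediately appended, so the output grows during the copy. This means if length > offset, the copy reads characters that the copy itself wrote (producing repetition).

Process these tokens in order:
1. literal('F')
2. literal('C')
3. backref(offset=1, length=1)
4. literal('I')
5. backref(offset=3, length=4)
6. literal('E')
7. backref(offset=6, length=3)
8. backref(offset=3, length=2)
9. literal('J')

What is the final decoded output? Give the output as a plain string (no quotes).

Answer: FCCICCICEICCICJ

Derivation:
Token 1: literal('F'). Output: "F"
Token 2: literal('C'). Output: "FC"
Token 3: backref(off=1, len=1). Copied 'C' from pos 1. Output: "FCC"
Token 4: literal('I'). Output: "FCCI"
Token 5: backref(off=3, len=4) (overlapping!). Copied 'CCIC' from pos 1. Output: "FCCICCIC"
Token 6: literal('E'). Output: "FCCICCICE"
Token 7: backref(off=6, len=3). Copied 'ICC' from pos 3. Output: "FCCICCICEICC"
Token 8: backref(off=3, len=2). Copied 'IC' from pos 9. Output: "FCCICCICEICCIC"
Token 9: literal('J'). Output: "FCCICCICEICCICJ"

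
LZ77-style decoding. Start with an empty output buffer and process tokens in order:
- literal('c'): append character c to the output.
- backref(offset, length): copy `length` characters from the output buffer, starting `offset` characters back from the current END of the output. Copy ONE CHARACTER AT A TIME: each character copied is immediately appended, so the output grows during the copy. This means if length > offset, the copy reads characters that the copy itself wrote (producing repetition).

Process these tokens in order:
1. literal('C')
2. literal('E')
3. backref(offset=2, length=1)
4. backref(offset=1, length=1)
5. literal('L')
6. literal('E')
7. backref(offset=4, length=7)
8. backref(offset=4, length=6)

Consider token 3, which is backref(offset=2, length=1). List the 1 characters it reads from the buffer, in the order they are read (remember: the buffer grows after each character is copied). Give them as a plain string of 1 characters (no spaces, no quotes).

Answer: C

Derivation:
Token 1: literal('C'). Output: "C"
Token 2: literal('E'). Output: "CE"
Token 3: backref(off=2, len=1). Buffer before: "CE" (len 2)
  byte 1: read out[0]='C', append. Buffer now: "CEC"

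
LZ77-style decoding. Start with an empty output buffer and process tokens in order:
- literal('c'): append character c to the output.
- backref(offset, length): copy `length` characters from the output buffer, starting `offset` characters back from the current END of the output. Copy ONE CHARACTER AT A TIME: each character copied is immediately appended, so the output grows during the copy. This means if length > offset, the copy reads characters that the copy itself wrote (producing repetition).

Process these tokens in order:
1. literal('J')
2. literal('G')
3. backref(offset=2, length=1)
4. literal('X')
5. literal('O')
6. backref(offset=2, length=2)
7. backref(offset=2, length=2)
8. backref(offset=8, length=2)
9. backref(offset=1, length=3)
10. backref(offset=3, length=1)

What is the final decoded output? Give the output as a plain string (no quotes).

Token 1: literal('J'). Output: "J"
Token 2: literal('G'). Output: "JG"
Token 3: backref(off=2, len=1). Copied 'J' from pos 0. Output: "JGJ"
Token 4: literal('X'). Output: "JGJX"
Token 5: literal('O'). Output: "JGJXO"
Token 6: backref(off=2, len=2). Copied 'XO' from pos 3. Output: "JGJXOXO"
Token 7: backref(off=2, len=2). Copied 'XO' from pos 5. Output: "JGJXOXOXO"
Token 8: backref(off=8, len=2). Copied 'GJ' from pos 1. Output: "JGJXOXOXOGJ"
Token 9: backref(off=1, len=3) (overlapping!). Copied 'JJJ' from pos 10. Output: "JGJXOXOXOGJJJJ"
Token 10: backref(off=3, len=1). Copied 'J' from pos 11. Output: "JGJXOXOXOGJJJJJ"

Answer: JGJXOXOXOGJJJJJ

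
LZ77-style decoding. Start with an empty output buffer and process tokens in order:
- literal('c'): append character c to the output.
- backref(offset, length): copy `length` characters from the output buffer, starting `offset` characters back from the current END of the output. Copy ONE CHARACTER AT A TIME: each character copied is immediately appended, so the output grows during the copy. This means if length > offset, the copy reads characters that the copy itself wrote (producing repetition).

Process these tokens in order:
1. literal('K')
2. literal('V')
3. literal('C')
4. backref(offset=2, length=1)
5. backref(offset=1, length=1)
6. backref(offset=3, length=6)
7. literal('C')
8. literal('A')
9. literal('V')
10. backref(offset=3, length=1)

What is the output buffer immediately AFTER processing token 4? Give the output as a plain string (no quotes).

Answer: KVCV

Derivation:
Token 1: literal('K'). Output: "K"
Token 2: literal('V'). Output: "KV"
Token 3: literal('C'). Output: "KVC"
Token 4: backref(off=2, len=1). Copied 'V' from pos 1. Output: "KVCV"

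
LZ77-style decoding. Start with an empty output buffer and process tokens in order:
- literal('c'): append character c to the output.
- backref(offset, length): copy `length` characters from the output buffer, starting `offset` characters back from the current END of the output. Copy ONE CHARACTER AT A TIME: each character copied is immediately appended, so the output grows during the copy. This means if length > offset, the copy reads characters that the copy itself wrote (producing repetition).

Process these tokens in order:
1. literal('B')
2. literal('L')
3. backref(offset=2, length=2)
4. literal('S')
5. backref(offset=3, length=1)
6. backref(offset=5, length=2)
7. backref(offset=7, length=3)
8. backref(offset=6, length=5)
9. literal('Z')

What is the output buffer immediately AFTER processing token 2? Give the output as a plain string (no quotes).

Answer: BL

Derivation:
Token 1: literal('B'). Output: "B"
Token 2: literal('L'). Output: "BL"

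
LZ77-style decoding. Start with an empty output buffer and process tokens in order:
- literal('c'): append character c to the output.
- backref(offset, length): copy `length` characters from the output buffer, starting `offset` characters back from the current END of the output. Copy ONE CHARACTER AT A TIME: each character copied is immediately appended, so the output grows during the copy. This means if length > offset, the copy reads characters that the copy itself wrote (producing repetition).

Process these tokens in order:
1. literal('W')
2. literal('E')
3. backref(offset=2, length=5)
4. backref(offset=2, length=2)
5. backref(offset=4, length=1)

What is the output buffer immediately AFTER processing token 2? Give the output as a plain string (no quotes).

Answer: WE

Derivation:
Token 1: literal('W'). Output: "W"
Token 2: literal('E'). Output: "WE"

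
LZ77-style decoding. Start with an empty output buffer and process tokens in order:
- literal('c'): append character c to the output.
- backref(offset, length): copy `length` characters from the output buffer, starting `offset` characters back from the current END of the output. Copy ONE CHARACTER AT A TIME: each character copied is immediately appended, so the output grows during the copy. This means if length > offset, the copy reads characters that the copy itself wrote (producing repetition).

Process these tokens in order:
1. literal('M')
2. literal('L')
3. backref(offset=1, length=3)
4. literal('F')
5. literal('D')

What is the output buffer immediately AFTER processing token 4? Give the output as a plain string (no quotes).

Answer: MLLLLF

Derivation:
Token 1: literal('M'). Output: "M"
Token 2: literal('L'). Output: "ML"
Token 3: backref(off=1, len=3) (overlapping!). Copied 'LLL' from pos 1. Output: "MLLLL"
Token 4: literal('F'). Output: "MLLLLF"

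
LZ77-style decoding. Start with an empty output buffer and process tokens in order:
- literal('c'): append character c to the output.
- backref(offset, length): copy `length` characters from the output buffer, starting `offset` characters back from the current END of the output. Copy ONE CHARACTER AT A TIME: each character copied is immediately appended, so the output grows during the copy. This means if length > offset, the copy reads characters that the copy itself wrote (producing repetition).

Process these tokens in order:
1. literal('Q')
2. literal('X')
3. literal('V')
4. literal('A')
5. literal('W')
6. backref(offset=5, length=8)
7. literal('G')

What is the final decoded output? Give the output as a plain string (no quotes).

Token 1: literal('Q'). Output: "Q"
Token 2: literal('X'). Output: "QX"
Token 3: literal('V'). Output: "QXV"
Token 4: literal('A'). Output: "QXVA"
Token 5: literal('W'). Output: "QXVAW"
Token 6: backref(off=5, len=8) (overlapping!). Copied 'QXVAWQXV' from pos 0. Output: "QXVAWQXVAWQXV"
Token 7: literal('G'). Output: "QXVAWQXVAWQXVG"

Answer: QXVAWQXVAWQXVG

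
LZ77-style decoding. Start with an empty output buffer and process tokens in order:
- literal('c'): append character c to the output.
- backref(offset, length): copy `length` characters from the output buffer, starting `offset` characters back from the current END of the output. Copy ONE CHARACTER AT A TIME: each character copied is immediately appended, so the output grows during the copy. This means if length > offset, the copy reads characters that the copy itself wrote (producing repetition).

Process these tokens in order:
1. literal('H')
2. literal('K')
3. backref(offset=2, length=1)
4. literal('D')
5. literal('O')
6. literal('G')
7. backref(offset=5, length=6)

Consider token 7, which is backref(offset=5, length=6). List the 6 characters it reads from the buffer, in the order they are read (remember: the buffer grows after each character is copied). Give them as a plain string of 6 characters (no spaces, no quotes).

Answer: KHDOGK

Derivation:
Token 1: literal('H'). Output: "H"
Token 2: literal('K'). Output: "HK"
Token 3: backref(off=2, len=1). Copied 'H' from pos 0. Output: "HKH"
Token 4: literal('D'). Output: "HKHD"
Token 5: literal('O'). Output: "HKHDO"
Token 6: literal('G'). Output: "HKHDOG"
Token 7: backref(off=5, len=6). Buffer before: "HKHDOG" (len 6)
  byte 1: read out[1]='K', append. Buffer now: "HKHDOGK"
  byte 2: read out[2]='H', append. Buffer now: "HKHDOGKH"
  byte 3: read out[3]='D', append. Buffer now: "HKHDOGKHD"
  byte 4: read out[4]='O', append. Buffer now: "HKHDOGKHDO"
  byte 5: read out[5]='G', append. Buffer now: "HKHDOGKHDOG"
  byte 6: read out[6]='K', append. Buffer now: "HKHDOGKHDOGK"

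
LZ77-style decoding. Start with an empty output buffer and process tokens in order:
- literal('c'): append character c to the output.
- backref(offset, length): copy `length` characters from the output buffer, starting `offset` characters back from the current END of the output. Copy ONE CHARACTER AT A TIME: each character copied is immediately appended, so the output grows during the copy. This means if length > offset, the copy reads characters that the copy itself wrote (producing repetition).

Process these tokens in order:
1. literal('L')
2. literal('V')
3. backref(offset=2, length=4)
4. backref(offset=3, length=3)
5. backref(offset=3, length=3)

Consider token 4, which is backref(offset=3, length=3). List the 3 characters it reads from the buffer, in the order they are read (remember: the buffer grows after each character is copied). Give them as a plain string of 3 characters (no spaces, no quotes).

Answer: VLV

Derivation:
Token 1: literal('L'). Output: "L"
Token 2: literal('V'). Output: "LV"
Token 3: backref(off=2, len=4) (overlapping!). Copied 'LVLV' from pos 0. Output: "LVLVLV"
Token 4: backref(off=3, len=3). Buffer before: "LVLVLV" (len 6)
  byte 1: read out[3]='V', append. Buffer now: "LVLVLVV"
  byte 2: read out[4]='L', append. Buffer now: "LVLVLVVL"
  byte 3: read out[5]='V', append. Buffer now: "LVLVLVVLV"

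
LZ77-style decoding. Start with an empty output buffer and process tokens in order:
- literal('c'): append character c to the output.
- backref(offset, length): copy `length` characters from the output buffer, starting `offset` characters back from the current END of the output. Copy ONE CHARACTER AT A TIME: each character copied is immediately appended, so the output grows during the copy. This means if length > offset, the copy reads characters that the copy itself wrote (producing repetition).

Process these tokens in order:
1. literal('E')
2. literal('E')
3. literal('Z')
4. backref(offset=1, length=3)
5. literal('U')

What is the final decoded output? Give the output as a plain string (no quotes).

Answer: EEZZZZU

Derivation:
Token 1: literal('E'). Output: "E"
Token 2: literal('E'). Output: "EE"
Token 3: literal('Z'). Output: "EEZ"
Token 4: backref(off=1, len=3) (overlapping!). Copied 'ZZZ' from pos 2. Output: "EEZZZZ"
Token 5: literal('U'). Output: "EEZZZZU"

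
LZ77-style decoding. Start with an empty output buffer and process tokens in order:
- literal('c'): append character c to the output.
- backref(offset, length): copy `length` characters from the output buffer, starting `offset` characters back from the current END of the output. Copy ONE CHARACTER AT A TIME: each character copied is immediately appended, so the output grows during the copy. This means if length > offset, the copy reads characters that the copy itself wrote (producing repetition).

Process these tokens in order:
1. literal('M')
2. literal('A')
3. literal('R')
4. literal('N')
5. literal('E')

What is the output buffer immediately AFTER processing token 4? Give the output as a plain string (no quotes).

Answer: MARN

Derivation:
Token 1: literal('M'). Output: "M"
Token 2: literal('A'). Output: "MA"
Token 3: literal('R'). Output: "MAR"
Token 4: literal('N'). Output: "MARN"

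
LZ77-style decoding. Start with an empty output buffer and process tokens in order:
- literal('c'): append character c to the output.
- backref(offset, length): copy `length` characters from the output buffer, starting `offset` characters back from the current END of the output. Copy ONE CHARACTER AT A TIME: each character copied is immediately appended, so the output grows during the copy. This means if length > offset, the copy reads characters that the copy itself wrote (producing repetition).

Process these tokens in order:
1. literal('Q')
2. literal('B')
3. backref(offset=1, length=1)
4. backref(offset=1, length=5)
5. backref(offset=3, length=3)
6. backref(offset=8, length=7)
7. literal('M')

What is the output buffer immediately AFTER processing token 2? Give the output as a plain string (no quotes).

Answer: QB

Derivation:
Token 1: literal('Q'). Output: "Q"
Token 2: literal('B'). Output: "QB"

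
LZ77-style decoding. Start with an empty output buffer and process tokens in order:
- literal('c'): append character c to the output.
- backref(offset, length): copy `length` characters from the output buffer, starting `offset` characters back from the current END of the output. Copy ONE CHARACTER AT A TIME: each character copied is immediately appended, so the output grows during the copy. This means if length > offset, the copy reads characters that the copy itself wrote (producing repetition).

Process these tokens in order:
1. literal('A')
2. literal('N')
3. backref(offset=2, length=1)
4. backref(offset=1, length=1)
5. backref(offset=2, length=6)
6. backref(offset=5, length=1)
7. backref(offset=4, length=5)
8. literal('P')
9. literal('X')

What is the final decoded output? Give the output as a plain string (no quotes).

Token 1: literal('A'). Output: "A"
Token 2: literal('N'). Output: "AN"
Token 3: backref(off=2, len=1). Copied 'A' from pos 0. Output: "ANA"
Token 4: backref(off=1, len=1). Copied 'A' from pos 2. Output: "ANAA"
Token 5: backref(off=2, len=6) (overlapping!). Copied 'AAAAAA' from pos 2. Output: "ANAAAAAAAA"
Token 6: backref(off=5, len=1). Copied 'A' from pos 5. Output: "ANAAAAAAAAA"
Token 7: backref(off=4, len=5) (overlapping!). Copied 'AAAAA' from pos 7. Output: "ANAAAAAAAAAAAAAA"
Token 8: literal('P'). Output: "ANAAAAAAAAAAAAAAP"
Token 9: literal('X'). Output: "ANAAAAAAAAAAAAAAPX"

Answer: ANAAAAAAAAAAAAAAPX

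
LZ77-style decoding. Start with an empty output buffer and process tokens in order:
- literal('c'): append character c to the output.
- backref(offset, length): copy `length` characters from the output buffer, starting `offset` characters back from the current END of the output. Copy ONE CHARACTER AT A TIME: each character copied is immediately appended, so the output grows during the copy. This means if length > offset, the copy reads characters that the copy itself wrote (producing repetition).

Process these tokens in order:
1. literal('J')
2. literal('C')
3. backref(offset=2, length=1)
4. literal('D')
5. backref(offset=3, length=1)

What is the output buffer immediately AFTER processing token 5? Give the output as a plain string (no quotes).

Answer: JCJDC

Derivation:
Token 1: literal('J'). Output: "J"
Token 2: literal('C'). Output: "JC"
Token 3: backref(off=2, len=1). Copied 'J' from pos 0. Output: "JCJ"
Token 4: literal('D'). Output: "JCJD"
Token 5: backref(off=3, len=1). Copied 'C' from pos 1. Output: "JCJDC"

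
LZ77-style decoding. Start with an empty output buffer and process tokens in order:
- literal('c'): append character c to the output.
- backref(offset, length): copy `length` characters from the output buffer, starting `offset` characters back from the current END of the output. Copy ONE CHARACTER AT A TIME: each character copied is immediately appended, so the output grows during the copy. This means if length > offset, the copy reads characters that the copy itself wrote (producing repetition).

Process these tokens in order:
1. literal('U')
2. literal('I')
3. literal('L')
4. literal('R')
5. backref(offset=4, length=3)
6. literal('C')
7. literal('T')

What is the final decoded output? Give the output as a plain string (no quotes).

Token 1: literal('U'). Output: "U"
Token 2: literal('I'). Output: "UI"
Token 3: literal('L'). Output: "UIL"
Token 4: literal('R'). Output: "UILR"
Token 5: backref(off=4, len=3). Copied 'UIL' from pos 0. Output: "UILRUIL"
Token 6: literal('C'). Output: "UILRUILC"
Token 7: literal('T'). Output: "UILRUILCT"

Answer: UILRUILCT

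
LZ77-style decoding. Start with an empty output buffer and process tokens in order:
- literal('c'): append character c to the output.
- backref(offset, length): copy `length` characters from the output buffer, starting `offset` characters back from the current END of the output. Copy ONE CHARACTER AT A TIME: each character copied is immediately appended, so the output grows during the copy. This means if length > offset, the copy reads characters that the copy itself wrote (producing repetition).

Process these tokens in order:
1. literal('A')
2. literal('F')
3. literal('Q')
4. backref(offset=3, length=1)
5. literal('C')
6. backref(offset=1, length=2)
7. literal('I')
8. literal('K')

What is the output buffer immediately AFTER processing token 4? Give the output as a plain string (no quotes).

Token 1: literal('A'). Output: "A"
Token 2: literal('F'). Output: "AF"
Token 3: literal('Q'). Output: "AFQ"
Token 4: backref(off=3, len=1). Copied 'A' from pos 0. Output: "AFQA"

Answer: AFQA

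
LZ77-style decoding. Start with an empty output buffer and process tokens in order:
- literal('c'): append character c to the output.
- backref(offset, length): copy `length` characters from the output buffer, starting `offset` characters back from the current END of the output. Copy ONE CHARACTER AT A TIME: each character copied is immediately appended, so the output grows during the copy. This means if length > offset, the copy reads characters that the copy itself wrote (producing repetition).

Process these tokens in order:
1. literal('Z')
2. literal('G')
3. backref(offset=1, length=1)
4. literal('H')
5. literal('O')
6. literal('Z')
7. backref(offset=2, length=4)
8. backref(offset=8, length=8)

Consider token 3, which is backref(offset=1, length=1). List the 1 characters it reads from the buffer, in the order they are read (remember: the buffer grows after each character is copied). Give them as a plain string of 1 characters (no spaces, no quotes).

Answer: G

Derivation:
Token 1: literal('Z'). Output: "Z"
Token 2: literal('G'). Output: "ZG"
Token 3: backref(off=1, len=1). Buffer before: "ZG" (len 2)
  byte 1: read out[1]='G', append. Buffer now: "ZGG"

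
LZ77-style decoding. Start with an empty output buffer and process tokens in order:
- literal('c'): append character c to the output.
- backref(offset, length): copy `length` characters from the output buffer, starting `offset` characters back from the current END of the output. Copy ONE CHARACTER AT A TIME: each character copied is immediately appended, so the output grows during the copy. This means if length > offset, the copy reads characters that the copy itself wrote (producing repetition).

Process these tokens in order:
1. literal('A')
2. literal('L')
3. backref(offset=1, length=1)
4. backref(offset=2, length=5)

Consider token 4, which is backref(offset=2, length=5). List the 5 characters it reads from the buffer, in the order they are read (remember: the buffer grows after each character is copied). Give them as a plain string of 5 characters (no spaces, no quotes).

Token 1: literal('A'). Output: "A"
Token 2: literal('L'). Output: "AL"
Token 3: backref(off=1, len=1). Copied 'L' from pos 1. Output: "ALL"
Token 4: backref(off=2, len=5). Buffer before: "ALL" (len 3)
  byte 1: read out[1]='L', append. Buffer now: "ALLL"
  byte 2: read out[2]='L', append. Buffer now: "ALLLL"
  byte 3: read out[3]='L', append. Buffer now: "ALLLLL"
  byte 4: read out[4]='L', append. Buffer now: "ALLLLLL"
  byte 5: read out[5]='L', append. Buffer now: "ALLLLLLL"

Answer: LLLLL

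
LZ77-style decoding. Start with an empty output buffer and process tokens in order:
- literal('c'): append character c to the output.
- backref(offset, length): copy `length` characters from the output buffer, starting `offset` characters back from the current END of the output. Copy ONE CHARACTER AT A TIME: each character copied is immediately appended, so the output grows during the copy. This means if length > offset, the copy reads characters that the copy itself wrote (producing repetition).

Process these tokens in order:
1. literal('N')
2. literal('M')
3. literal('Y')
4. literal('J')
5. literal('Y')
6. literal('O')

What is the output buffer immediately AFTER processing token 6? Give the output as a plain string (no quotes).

Answer: NMYJYO

Derivation:
Token 1: literal('N'). Output: "N"
Token 2: literal('M'). Output: "NM"
Token 3: literal('Y'). Output: "NMY"
Token 4: literal('J'). Output: "NMYJ"
Token 5: literal('Y'). Output: "NMYJY"
Token 6: literal('O'). Output: "NMYJYO"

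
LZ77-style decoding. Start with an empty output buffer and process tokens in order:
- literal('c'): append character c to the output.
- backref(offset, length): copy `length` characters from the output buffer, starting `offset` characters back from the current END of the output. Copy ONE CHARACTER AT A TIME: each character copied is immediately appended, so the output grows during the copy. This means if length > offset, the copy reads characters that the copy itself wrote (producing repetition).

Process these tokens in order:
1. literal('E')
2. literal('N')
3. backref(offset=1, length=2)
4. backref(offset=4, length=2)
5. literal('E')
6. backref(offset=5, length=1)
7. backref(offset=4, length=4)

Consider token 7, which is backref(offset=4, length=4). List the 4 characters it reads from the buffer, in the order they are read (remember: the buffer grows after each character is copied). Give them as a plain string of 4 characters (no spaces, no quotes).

Token 1: literal('E'). Output: "E"
Token 2: literal('N'). Output: "EN"
Token 3: backref(off=1, len=2) (overlapping!). Copied 'NN' from pos 1. Output: "ENNN"
Token 4: backref(off=4, len=2). Copied 'EN' from pos 0. Output: "ENNNEN"
Token 5: literal('E'). Output: "ENNNENE"
Token 6: backref(off=5, len=1). Copied 'N' from pos 2. Output: "ENNNENEN"
Token 7: backref(off=4, len=4). Buffer before: "ENNNENEN" (len 8)
  byte 1: read out[4]='E', append. Buffer now: "ENNNENENE"
  byte 2: read out[5]='N', append. Buffer now: "ENNNENENEN"
  byte 3: read out[6]='E', append. Buffer now: "ENNNENENENE"
  byte 4: read out[7]='N', append. Buffer now: "ENNNENENENEN"

Answer: ENEN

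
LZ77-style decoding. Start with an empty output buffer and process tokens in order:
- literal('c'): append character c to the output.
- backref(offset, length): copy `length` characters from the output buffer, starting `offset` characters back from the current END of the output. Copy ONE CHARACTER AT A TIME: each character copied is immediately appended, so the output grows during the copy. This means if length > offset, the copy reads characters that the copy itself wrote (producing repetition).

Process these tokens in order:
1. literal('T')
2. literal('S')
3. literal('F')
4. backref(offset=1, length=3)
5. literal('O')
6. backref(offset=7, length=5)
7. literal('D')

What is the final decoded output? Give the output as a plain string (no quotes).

Answer: TSFFFFOTSFFFD

Derivation:
Token 1: literal('T'). Output: "T"
Token 2: literal('S'). Output: "TS"
Token 3: literal('F'). Output: "TSF"
Token 4: backref(off=1, len=3) (overlapping!). Copied 'FFF' from pos 2. Output: "TSFFFF"
Token 5: literal('O'). Output: "TSFFFFO"
Token 6: backref(off=7, len=5). Copied 'TSFFF' from pos 0. Output: "TSFFFFOTSFFF"
Token 7: literal('D'). Output: "TSFFFFOTSFFFD"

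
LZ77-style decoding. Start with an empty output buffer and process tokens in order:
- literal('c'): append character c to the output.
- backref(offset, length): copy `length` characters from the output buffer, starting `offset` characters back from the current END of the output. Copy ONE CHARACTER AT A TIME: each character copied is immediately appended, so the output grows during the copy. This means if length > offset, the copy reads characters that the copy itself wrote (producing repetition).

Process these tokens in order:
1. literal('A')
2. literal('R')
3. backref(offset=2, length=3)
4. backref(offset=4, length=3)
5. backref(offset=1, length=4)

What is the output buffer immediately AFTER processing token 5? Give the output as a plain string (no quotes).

Answer: ARARARARRRRR

Derivation:
Token 1: literal('A'). Output: "A"
Token 2: literal('R'). Output: "AR"
Token 3: backref(off=2, len=3) (overlapping!). Copied 'ARA' from pos 0. Output: "ARARA"
Token 4: backref(off=4, len=3). Copied 'RAR' from pos 1. Output: "ARARARAR"
Token 5: backref(off=1, len=4) (overlapping!). Copied 'RRRR' from pos 7. Output: "ARARARARRRRR"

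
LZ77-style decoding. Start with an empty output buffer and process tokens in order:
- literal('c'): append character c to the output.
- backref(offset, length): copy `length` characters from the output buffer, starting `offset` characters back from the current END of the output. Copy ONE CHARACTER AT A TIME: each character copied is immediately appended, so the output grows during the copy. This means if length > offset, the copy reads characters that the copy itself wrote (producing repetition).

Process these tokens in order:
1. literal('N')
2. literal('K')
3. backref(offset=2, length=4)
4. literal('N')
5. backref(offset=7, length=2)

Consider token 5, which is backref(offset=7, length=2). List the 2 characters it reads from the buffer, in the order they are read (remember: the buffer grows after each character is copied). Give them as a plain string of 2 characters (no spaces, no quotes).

Answer: NK

Derivation:
Token 1: literal('N'). Output: "N"
Token 2: literal('K'). Output: "NK"
Token 3: backref(off=2, len=4) (overlapping!). Copied 'NKNK' from pos 0. Output: "NKNKNK"
Token 4: literal('N'). Output: "NKNKNKN"
Token 5: backref(off=7, len=2). Buffer before: "NKNKNKN" (len 7)
  byte 1: read out[0]='N', append. Buffer now: "NKNKNKNN"
  byte 2: read out[1]='K', append. Buffer now: "NKNKNKNNK"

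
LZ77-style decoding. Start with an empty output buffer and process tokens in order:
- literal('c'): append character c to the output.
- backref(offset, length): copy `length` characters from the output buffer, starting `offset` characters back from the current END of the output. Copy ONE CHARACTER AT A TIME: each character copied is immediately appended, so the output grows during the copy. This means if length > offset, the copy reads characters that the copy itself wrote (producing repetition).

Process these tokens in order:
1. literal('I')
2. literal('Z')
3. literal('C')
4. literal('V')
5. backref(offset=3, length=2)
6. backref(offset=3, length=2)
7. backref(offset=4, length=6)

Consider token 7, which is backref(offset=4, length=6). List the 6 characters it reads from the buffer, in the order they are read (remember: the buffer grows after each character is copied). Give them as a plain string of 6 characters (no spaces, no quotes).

Answer: ZCVZZC

Derivation:
Token 1: literal('I'). Output: "I"
Token 2: literal('Z'). Output: "IZ"
Token 3: literal('C'). Output: "IZC"
Token 4: literal('V'). Output: "IZCV"
Token 5: backref(off=3, len=2). Copied 'ZC' from pos 1. Output: "IZCVZC"
Token 6: backref(off=3, len=2). Copied 'VZ' from pos 3. Output: "IZCVZCVZ"
Token 7: backref(off=4, len=6). Buffer before: "IZCVZCVZ" (len 8)
  byte 1: read out[4]='Z', append. Buffer now: "IZCVZCVZZ"
  byte 2: read out[5]='C', append. Buffer now: "IZCVZCVZZC"
  byte 3: read out[6]='V', append. Buffer now: "IZCVZCVZZCV"
  byte 4: read out[7]='Z', append. Buffer now: "IZCVZCVZZCVZ"
  byte 5: read out[8]='Z', append. Buffer now: "IZCVZCVZZCVZZ"
  byte 6: read out[9]='C', append. Buffer now: "IZCVZCVZZCVZZC"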